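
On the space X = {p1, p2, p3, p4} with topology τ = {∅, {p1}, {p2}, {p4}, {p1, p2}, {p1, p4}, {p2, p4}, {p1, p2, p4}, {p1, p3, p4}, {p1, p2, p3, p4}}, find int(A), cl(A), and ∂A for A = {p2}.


int(A) = {p2}, cl(A) = {p2}, ∂A = ∅.

Closed sets in (X, τ) are complements of opens:
  closed(X, τ) = {∅, {p2}, {p3}, {p1, p3}, {p2, p3}, {p3, p4}, {p1, p2, p3}, {p1, p3, p4}, {p2, p3, p4}, {p1, p2, p3, p4}}.
int(A) = ⋃ {U ∈ τ : U ⊆ A}. Opens contained in A: ∅, {p2}.
Taking the union of these: int(A) = {p2}.
cl(A) = ⋂ {C closed : A ⊆ C}. Closed sets containing A: {p2}, {p2, p3}, {p1, p2, p3}, {p2, p3, p4}, {p1, p2, p3, p4}.
Intersecting these: cl(A) = {p2}.
∂A = cl(A) ∖ int(A) = {p2} ∖ {p2} = ∅.


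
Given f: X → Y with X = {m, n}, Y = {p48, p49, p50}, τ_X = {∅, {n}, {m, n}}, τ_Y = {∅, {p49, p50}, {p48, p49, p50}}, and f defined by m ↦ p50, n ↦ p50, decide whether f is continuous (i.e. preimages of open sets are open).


f IS continuous.

Compute f^{-1}(U) for each U ∈ τ_Y:
  U = ∅: f^{-1}(U) = ∅ ∈ τ_X ✓.
  U = {p49, p50}: f^{-1}(U) = {m, n} ∈ τ_X ✓.
  U = {p48, p49, p50}: f^{-1}(U) = {m, n} ∈ τ_X ✓.
Every preimage lies in τ_X, so f IS continuous.


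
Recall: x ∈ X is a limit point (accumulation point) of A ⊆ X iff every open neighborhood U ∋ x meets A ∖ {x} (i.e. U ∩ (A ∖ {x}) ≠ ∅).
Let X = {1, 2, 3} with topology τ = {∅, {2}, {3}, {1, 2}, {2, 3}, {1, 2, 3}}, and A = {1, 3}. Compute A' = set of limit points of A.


A' = ∅

For each x ∈ X, list the open sets U ∈ τ with x ∈ U, then check whether U ∩ (A ∖ {x}) ≠ ∅ for every such U.
  x = 1: open {1, 2} ∋ x has {1, 2} ∩ (A ∖ {1}) = ∅, so x is NOT a limit point.
  x = 2: open {2} ∋ x has {2} ∩ (A ∖ {2}) = ∅, so x is NOT a limit point.
  x = 3: open {3} ∋ x has {3} ∩ (A ∖ {3}) = ∅, so x is NOT a limit point.
Collecting: A' = ∅.


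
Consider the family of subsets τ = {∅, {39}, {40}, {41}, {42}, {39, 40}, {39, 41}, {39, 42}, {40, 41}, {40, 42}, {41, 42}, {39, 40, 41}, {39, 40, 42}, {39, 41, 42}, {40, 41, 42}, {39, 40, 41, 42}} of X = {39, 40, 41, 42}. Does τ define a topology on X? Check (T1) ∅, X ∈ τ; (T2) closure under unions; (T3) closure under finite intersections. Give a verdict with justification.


τ IS a topology on X.

Axiom (T1): ∅ ∈ τ? Yes; X ∈ τ? Yes.
Axiom (T2/T3): check pairwise unions and intersections of members of τ.
All pairwise intersections and unions checked — each lies in τ. Therefore τ satisfies (T1), (T2), (T3): it IS a topology on X.


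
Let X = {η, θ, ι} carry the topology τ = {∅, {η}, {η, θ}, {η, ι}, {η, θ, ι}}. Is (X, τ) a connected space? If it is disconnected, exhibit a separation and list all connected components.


(X, τ) is connected.

Find clopen sets (U ∈ τ with X ∖ U ∈ τ):
  U = ∅, X ∖ U = {η, θ, ι} — both open, so U is clopen.
  U = {η, θ, ι}, X ∖ U = ∅ — both open, so U is clopen.
Only trivial clopens (∅ and X) exist, so (X, τ) is connected.
Compute connected components by grouping points that agree on all clopens:
  component: {η, θ, ι}


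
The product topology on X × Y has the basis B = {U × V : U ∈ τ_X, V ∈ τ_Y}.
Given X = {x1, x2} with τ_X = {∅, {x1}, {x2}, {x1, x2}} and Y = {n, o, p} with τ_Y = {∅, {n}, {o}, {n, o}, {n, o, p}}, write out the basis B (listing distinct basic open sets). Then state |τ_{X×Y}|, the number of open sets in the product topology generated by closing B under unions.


Basis B = {∅ × ∅, {x1} × {n}, {x1} × {o}, {x2} × {n}, {x2} × {o}, {x1} × {n, o}, {x1, x2} × {n}, {x1, x2} × {o}, {x2} × {n, o}, {x1} × {n, o, p}, {x2} × {n, o, p}, {x1, x2} × {n, o}, {x1, x2} × {n, o, p}}; |τ_{X×Y}| = 25.

Enumerate products U × V with U ∈ τ_X, V ∈ τ_Y (deduplicated):
  ∅ × ∅ = {} (∅)
  {x1} × {n} = {(x1,n)}
  {x1} × {o} = {(x1,o)}
  {x2} × {n} = {(x2,n)}
  {x2} × {o} = {(x2,o)}
  {x1} × {n, o} = {(x1,n), (x1,o)}
  {x1, x2} × {n} = {(x1,n), (x2,n)}
  {x1, x2} × {o} = {(x1,o), (x2,o)}
  {x2} × {n, o} = {(x2,n), (x2,o)}
  {x1} × {n, o, p} = {(x1,n), (x1,o), (x1,p)}
  {x2} × {n, o, p} = {(x2,n), (x2,o), (x2,p)}
  {x1, x2} × {n, o} = {(x1,n), (x1,o), (x2,n), (x2,o)}
  {x1, x2} × {n, o, p} = {(x1,n), (x1,o), (x1,p), (x2,n), (x2,o), (x2,p)}
These 13 distinct sets form the basis B.
Close under arbitrary unions to get τ_{X×Y}; counting gives |τ_{X×Y}| = 25.


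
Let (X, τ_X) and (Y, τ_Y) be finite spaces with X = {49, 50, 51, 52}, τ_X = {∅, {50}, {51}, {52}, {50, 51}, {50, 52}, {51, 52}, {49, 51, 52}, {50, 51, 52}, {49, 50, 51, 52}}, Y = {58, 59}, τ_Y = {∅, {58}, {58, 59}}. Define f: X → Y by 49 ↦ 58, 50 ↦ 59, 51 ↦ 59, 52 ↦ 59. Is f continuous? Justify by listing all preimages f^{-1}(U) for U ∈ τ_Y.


f is NOT continuous.

Compute f^{-1}(U) for each U ∈ τ_Y:
  U = ∅: f^{-1}(U) = ∅ ∈ τ_X ✓.
  U = {58}: f^{-1}(U) = {49} ∉ τ_X ✗.
  U = {58, 59}: f^{-1}(U) = {49, 50, 51, 52} ∈ τ_X ✓.
Found U = {58} with f^{-1}(U) = {49} not in τ_X. Therefore f is NOT continuous.


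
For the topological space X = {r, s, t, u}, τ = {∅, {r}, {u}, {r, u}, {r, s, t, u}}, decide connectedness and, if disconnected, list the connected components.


(X, τ) is connected.

Find clopen sets (U ∈ τ with X ∖ U ∈ τ):
  U = ∅, X ∖ U = {r, s, t, u} — both open, so U is clopen.
  U = {r, s, t, u}, X ∖ U = ∅ — both open, so U is clopen.
Only trivial clopens (∅ and X) exist, so (X, τ) is connected.
Compute connected components by grouping points that agree on all clopens:
  component: {r, s, t, u}


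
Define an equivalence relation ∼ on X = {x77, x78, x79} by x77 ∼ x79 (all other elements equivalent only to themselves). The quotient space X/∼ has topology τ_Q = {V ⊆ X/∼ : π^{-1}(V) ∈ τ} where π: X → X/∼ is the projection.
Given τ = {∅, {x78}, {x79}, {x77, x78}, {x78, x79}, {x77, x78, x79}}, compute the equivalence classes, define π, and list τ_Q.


X/∼ = {[x77=x79], [x78]}; |τ_Q| = 3.

Equivalence classes: [x77=x79], [x78].
Quotient map π: X → X/∼ sends x77 ↦ [x77=x79], x78 ↦ [x78], x79 ↦ [x77=x79].
For each subset V ⊆ X/∼, compute π^{-1}(V) ⊆ X and check whether π^{-1}(V) ∈ τ. V is open in τ_Q iff π^{-1}(V) ∈ τ.
  V = {}: π^{-1}(V) = ∅ ∈ τ ✓.
  V = {[x77=x79]}: π^{-1}(V) = {x77, x79} ∉ τ ✗.
  V = {[x78]}: π^{-1}(V) = {x78} ∈ τ ✓.
  V = {[x77=x79], [x78]}: π^{-1}(V) = {x77, x78, x79} ∈ τ ✓.
Open sets in the quotient: τ_Q = {{}, {[x78]}, {[x77=x79], [x78]}} (3 elements).


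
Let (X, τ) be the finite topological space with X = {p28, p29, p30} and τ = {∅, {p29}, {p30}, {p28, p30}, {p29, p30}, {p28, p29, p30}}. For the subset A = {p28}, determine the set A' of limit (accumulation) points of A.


A' = ∅

For each x ∈ X, list the open sets U ∈ τ with x ∈ U, then check whether U ∩ (A ∖ {x}) ≠ ∅ for every such U.
  x = p28: open {p28, p30} ∋ x has {p28, p30} ∩ (A ∖ {p28}) = ∅, so x is NOT a limit point.
  x = p29: open {p29} ∋ x has {p29} ∩ (A ∖ {p29}) = ∅, so x is NOT a limit point.
  x = p30: open {p30} ∋ x has {p30} ∩ (A ∖ {p30}) = ∅, so x is NOT a limit point.
Collecting: A' = ∅.


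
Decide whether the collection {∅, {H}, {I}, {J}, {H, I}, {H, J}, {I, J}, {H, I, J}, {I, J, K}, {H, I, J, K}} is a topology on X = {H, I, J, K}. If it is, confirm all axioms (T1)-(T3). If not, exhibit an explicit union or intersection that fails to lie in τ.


τ IS a topology on X.

Axiom (T1): ∅ ∈ τ? Yes; X ∈ τ? Yes.
Axiom (T2/T3): check pairwise unions and intersections of members of τ.
All pairwise intersections and unions checked — each lies in τ. Therefore τ satisfies (T1), (T2), (T3): it IS a topology on X.


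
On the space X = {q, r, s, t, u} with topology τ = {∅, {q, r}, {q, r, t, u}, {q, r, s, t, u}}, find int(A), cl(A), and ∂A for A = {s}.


int(A) = ∅, cl(A) = {s}, ∂A = {s}.

Closed sets in (X, τ) are complements of opens:
  closed(X, τ) = {∅, {s}, {s, t, u}, {q, r, s, t, u}}.
int(A) = ⋃ {U ∈ τ : U ⊆ A}. Opens contained in A: ∅.
Taking the union of these: int(A) = ∅.
cl(A) = ⋂ {C closed : A ⊆ C}. Closed sets containing A: {s}, {s, t, u}, {q, r, s, t, u}.
Intersecting these: cl(A) = {s}.
∂A = cl(A) ∖ int(A) = {s} ∖ ∅ = {s}.


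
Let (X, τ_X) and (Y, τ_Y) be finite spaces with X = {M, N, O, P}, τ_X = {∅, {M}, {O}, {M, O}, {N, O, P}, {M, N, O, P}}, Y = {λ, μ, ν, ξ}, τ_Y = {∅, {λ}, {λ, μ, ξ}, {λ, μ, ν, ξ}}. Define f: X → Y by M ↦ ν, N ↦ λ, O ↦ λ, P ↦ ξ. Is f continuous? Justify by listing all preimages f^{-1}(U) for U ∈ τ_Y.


f is NOT continuous.

Compute f^{-1}(U) for each U ∈ τ_Y:
  U = ∅: f^{-1}(U) = ∅ ∈ τ_X ✓.
  U = {λ}: f^{-1}(U) = {N, O} ∉ τ_X ✗.
  U = {λ, μ, ξ}: f^{-1}(U) = {N, O, P} ∈ τ_X ✓.
  U = {λ, μ, ν, ξ}: f^{-1}(U) = {M, N, O, P} ∈ τ_X ✓.
Found U = {λ} with f^{-1}(U) = {N, O} not in τ_X. Therefore f is NOT continuous.


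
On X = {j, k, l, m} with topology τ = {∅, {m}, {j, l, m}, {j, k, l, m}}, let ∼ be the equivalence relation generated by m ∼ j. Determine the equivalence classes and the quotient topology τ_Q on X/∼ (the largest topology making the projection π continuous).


X/∼ = {[j=m], [k], [l]}; |τ_Q| = 3.

Equivalence classes: [j=m], [k], [l].
Quotient map π: X → X/∼ sends j ↦ [j=m], k ↦ [k], l ↦ [l], m ↦ [j=m].
For each subset V ⊆ X/∼, compute π^{-1}(V) ⊆ X and check whether π^{-1}(V) ∈ τ. V is open in τ_Q iff π^{-1}(V) ∈ τ.
  V = {}: π^{-1}(V) = ∅ ∈ τ ✓.
  V = {[j=m]}: π^{-1}(V) = {j, m} ∉ τ ✗.
  V = {[k]}: π^{-1}(V) = {k} ∉ τ ✗.
  V = {[j=m], [k]}: π^{-1}(V) = {j, k, m} ∉ τ ✗.
  V = {[l]}: π^{-1}(V) = {l} ∉ τ ✗.
  V = {[j=m], [l]}: π^{-1}(V) = {j, l, m} ∈ τ ✓.
  V = {[k], [l]}: π^{-1}(V) = {k, l} ∉ τ ✗.
  V = {[j=m], [k], [l]}: π^{-1}(V) = {j, k, l, m} ∈ τ ✓.
Open sets in the quotient: τ_Q = {{}, {[j=m], [l]}, {[j=m], [k], [l]}} (3 elements).


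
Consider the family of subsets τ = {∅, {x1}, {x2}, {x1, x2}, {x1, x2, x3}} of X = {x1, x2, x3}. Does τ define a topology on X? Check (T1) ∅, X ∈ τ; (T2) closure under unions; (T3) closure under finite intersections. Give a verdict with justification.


τ IS a topology on X.

Axiom (T1): ∅ ∈ τ? Yes; X ∈ τ? Yes.
Axiom (T2/T3): check pairwise unions and intersections of members of τ.
All pairwise intersections and unions checked — each lies in τ. Therefore τ satisfies (T1), (T2), (T3): it IS a topology on X.


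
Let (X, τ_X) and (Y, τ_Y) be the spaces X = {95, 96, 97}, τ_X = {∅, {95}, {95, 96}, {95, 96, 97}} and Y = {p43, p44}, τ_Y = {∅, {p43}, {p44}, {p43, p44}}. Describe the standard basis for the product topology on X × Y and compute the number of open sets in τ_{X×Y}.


Basis B = {∅ × ∅, {95} × {p43}, {95} × {p44}, {95} × {p43, p44}, {95, 96} × {p43}, {95, 96} × {p44}, {95, 96, 97} × {p43}, {95, 96, 97} × {p44}, {95, 96} × {p43, p44}, {95, 96, 97} × {p43, p44}}; |τ_{X×Y}| = 16.

Enumerate products U × V with U ∈ τ_X, V ∈ τ_Y (deduplicated):
  ∅ × ∅ = {} (∅)
  {95} × {p43} = {(95,p43)}
  {95} × {p44} = {(95,p44)}
  {95} × {p43, p44} = {(95,p43), (95,p44)}
  {95, 96} × {p43} = {(95,p43), (96,p43)}
  {95, 96} × {p44} = {(95,p44), (96,p44)}
  {95, 96, 97} × {p43} = {(95,p43), (96,p43), (97,p43)}
  {95, 96, 97} × {p44} = {(95,p44), (96,p44), (97,p44)}
  {95, 96} × {p43, p44} = {(95,p43), (95,p44), (96,p43), (96,p44)}
  {95, 96, 97} × {p43, p44} = {(95,p43), (95,p44), (96,p43), (96,p44), (97,p43), (97,p44)}
These 10 distinct sets form the basis B.
Close under arbitrary unions to get τ_{X×Y}; counting gives |τ_{X×Y}| = 16.


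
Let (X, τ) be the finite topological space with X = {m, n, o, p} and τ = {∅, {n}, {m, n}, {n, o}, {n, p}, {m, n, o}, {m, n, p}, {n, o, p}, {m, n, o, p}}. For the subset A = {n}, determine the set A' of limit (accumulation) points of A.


A' = {m, o, p}

For each x ∈ X, list the open sets U ∈ τ with x ∈ U, then check whether U ∩ (A ∖ {x}) ≠ ∅ for every such U.
  x = m: opens ∋ x are {m, n}, {m, n, o}, {m, n, p}, {m, n, o, p}; each meets A ∖ {m}, so x IS a limit point.
  x = n: open {n} ∋ x has {n} ∩ (A ∖ {n}) = ∅, so x is NOT a limit point.
  x = o: opens ∋ x are {n, o}, {m, n, o}, {n, o, p}, {m, n, o, p}; each meets A ∖ {o}, so x IS a limit point.
  x = p: opens ∋ x are {n, p}, {m, n, p}, {n, o, p}, {m, n, o, p}; each meets A ∖ {p}, so x IS a limit point.
Collecting: A' = {m, o, p}.


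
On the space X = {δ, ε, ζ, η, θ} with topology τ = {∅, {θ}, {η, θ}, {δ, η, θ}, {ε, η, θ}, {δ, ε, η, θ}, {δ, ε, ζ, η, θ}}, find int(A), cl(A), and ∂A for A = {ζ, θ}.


int(A) = {θ}, cl(A) = {δ, ε, ζ, η, θ}, ∂A = {δ, ε, ζ, η}.

Closed sets in (X, τ) are complements of opens:
  closed(X, τ) = {∅, {ζ}, {δ, ζ}, {ε, ζ}, {δ, ε, ζ}, {δ, ε, ζ, η}, {δ, ε, ζ, η, θ}}.
int(A) = ⋃ {U ∈ τ : U ⊆ A}. Opens contained in A: ∅, {θ}.
Taking the union of these: int(A) = {θ}.
cl(A) = ⋂ {C closed : A ⊆ C}. Closed sets containing A: {δ, ε, ζ, η, θ}.
Intersecting these: cl(A) = {δ, ε, ζ, η, θ}.
∂A = cl(A) ∖ int(A) = {δ, ε, ζ, η, θ} ∖ {θ} = {δ, ε, ζ, η}.


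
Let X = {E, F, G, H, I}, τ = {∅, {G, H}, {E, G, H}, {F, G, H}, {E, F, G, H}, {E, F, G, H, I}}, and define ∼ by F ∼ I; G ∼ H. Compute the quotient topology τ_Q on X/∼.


X/∼ = {[E], [F=I], [G=H]}; |τ_Q| = 4.

Equivalence classes: [E], [F=I], [G=H].
Quotient map π: X → X/∼ sends E ↦ [E], F ↦ [F=I], G ↦ [G=H], H ↦ [G=H], I ↦ [F=I].
For each subset V ⊆ X/∼, compute π^{-1}(V) ⊆ X and check whether π^{-1}(V) ∈ τ. V is open in τ_Q iff π^{-1}(V) ∈ τ.
  V = {}: π^{-1}(V) = ∅ ∈ τ ✓.
  V = {[E]}: π^{-1}(V) = {E} ∉ τ ✗.
  V = {[F=I]}: π^{-1}(V) = {F, I} ∉ τ ✗.
  V = {[E], [F=I]}: π^{-1}(V) = {E, F, I} ∉ τ ✗.
  V = {[G=H]}: π^{-1}(V) = {G, H} ∈ τ ✓.
  V = {[E], [G=H]}: π^{-1}(V) = {E, G, H} ∈ τ ✓.
  V = {[F=I], [G=H]}: π^{-1}(V) = {F, G, H, I} ∉ τ ✗.
  V = {[E], [F=I], [G=H]}: π^{-1}(V) = {E, F, G, H, I} ∈ τ ✓.
Open sets in the quotient: τ_Q = {{}, {[G=H]}, {[E], [G=H]}, {[E], [F=I], [G=H]}} (4 elements).


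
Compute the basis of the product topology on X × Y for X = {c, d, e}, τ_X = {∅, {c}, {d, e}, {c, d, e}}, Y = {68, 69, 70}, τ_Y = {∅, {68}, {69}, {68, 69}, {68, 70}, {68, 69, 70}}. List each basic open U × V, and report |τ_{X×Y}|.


Basis B = {∅ × ∅, {c} × {68}, {c} × {69}, {c} × {68, 69}, {c} × {68, 70}, {d, e} × {68}, {d, e} × {69}, {c} × {68, 69, 70}, {c, d, e} × {68}, {c, d, e} × {69}, {d, e} × {68, 69}, {d, e} × {68, 70}, {c, d, e} × {68, 69}, {c, d, e} × {68, 70}, {d, e} × {68, 69, 70}, {c, d, e} × {68, 69, 70}}; |τ_{X×Y}| = 36.

Enumerate products U × V with U ∈ τ_X, V ∈ τ_Y (deduplicated):
  ∅ × ∅ = {} (∅)
  {c} × {68} = {(c,68)}
  {c} × {69} = {(c,69)}
  {c} × {68, 69} = {(c,68), (c,69)}
  {c} × {68, 70} = {(c,68), (c,70)}
  {d, e} × {68} = {(d,68), (e,68)}
  {d, e} × {69} = {(d,69), (e,69)}
  {c} × {68, 69, 70} = {(c,68), (c,69), (c,70)}
  {c, d, e} × {68} = {(c,68), (d,68), (e,68)}
  {c, d, e} × {69} = {(c,69), (d,69), (e,69)}
  {d, e} × {68, 69} = {(d,68), (d,69), (e,68), (e,69)}
  {d, e} × {68, 70} = {(d,68), (d,70), (e,68), (e,70)}
  {c, d, e} × {68, 69} = {(c,68), (c,69), (d,68), (d,69), (e,68), (e,69)}
  {c, d, e} × {68, 70} = {(c,68), (c,70), (d,68), (d,70), (e,68), (e,70)}
  {d, e} × {68, 69, 70} = {(d,68), (d,69), (d,70), (e,68), (e,69), (e,70)}
  {c, d, e} × {68, 69, 70} = {(c,68), (c,69), (c,70), (d,68), (d,69), (d,70), (e,68), (e,69), (e,70)}
These 16 distinct sets form the basis B.
Close under arbitrary unions to get τ_{X×Y}; counting gives |τ_{X×Y}| = 36.


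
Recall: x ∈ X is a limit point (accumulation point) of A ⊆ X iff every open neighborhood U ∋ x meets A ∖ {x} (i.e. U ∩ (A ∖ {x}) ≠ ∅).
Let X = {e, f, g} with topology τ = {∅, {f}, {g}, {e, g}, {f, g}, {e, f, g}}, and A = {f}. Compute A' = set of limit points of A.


A' = ∅

For each x ∈ X, list the open sets U ∈ τ with x ∈ U, then check whether U ∩ (A ∖ {x}) ≠ ∅ for every such U.
  x = e: open {e, g} ∋ x has {e, g} ∩ (A ∖ {e}) = ∅, so x is NOT a limit point.
  x = f: open {f} ∋ x has {f} ∩ (A ∖ {f}) = ∅, so x is NOT a limit point.
  x = g: open {g} ∋ x has {g} ∩ (A ∖ {g}) = ∅, so x is NOT a limit point.
Collecting: A' = ∅.


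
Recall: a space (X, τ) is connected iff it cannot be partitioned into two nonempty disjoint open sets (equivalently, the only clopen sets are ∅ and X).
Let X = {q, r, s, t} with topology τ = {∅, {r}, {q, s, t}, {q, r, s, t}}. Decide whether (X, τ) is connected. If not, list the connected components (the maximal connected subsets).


(X, τ) is disconnected; components = [{r}, {q, s, t}].

Find clopen sets (U ∈ τ with X ∖ U ∈ τ):
  U = ∅, X ∖ U = {q, r, s, t} — both open, so U is clopen.
  U = {r}, X ∖ U = {q, s, t} — both open, so U is clopen.
  U = {q, s, t}, X ∖ U = {r} — both open, so U is clopen.
  U = {q, r, s, t}, X ∖ U = ∅ — both open, so U is clopen.
Nontrivial clopen(s) exist: e.g. {q, s, t}. So (X, τ) is disconnected.
Compute connected components by grouping points that agree on all clopens:
  component: {r}
  component: {q, s, t}


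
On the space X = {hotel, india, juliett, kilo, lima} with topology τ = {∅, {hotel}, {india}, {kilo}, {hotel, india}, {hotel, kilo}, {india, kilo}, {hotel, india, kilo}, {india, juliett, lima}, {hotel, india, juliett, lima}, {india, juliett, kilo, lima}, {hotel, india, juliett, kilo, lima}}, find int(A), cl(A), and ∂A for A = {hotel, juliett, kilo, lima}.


int(A) = {hotel, kilo}, cl(A) = {hotel, juliett, kilo, lima}, ∂A = {juliett, lima}.

Closed sets in (X, τ) are complements of opens:
  closed(X, τ) = {∅, {hotel}, {kilo}, {hotel, kilo}, {juliett, lima}, {hotel, juliett, lima}, {india, juliett, lima}, {juliett, kilo, lima}, {hotel, india, juliett, lima}, {hotel, juliett, kilo, lima}, {india, juliett, kilo, lima}, {hotel, india, juliett, kilo, lima}}.
int(A) = ⋃ {U ∈ τ : U ⊆ A}. Opens contained in A: ∅, {hotel}, {kilo}, {hotel, kilo}.
Taking the union of these: int(A) = {hotel, kilo}.
cl(A) = ⋂ {C closed : A ⊆ C}. Closed sets containing A: {hotel, juliett, kilo, lima}, {hotel, india, juliett, kilo, lima}.
Intersecting these: cl(A) = {hotel, juliett, kilo, lima}.
∂A = cl(A) ∖ int(A) = {hotel, juliett, kilo, lima} ∖ {hotel, kilo} = {juliett, lima}.


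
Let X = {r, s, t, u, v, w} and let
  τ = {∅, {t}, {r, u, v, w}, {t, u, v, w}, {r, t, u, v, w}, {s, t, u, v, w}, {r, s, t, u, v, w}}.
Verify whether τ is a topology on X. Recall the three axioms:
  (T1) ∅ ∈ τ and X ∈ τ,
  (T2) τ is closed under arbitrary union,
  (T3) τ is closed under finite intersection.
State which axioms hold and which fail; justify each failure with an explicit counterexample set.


τ is NOT a topology on X.

Axiom (T1): ∅ ∈ τ? Yes; X ∈ τ? Yes.
Axiom (T2/T3): check pairwise unions and intersections of members of τ.
Counterexample for (T3): {r, u, v, w} ∩ {t, u, v, w} = {u, v, w} ∉ τ. Therefore τ is NOT a topology.


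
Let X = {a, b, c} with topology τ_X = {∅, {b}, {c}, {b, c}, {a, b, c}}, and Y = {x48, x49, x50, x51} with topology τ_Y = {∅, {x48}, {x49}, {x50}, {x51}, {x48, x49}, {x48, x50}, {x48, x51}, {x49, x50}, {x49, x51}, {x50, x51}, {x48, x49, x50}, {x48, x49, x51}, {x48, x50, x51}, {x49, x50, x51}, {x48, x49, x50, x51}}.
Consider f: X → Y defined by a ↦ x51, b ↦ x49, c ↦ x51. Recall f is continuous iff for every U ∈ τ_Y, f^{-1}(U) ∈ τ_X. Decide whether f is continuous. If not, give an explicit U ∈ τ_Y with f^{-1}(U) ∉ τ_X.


f is NOT continuous.

Compute f^{-1}(U) for each U ∈ τ_Y:
  U = ∅: f^{-1}(U) = ∅ ∈ τ_X ✓.
  U = {x48}: f^{-1}(U) = ∅ ∈ τ_X ✓.
  U = {x49}: f^{-1}(U) = {b} ∈ τ_X ✓.
  U = {x50}: f^{-1}(U) = ∅ ∈ τ_X ✓.
  U = {x51}: f^{-1}(U) = {a, c} ∉ τ_X ✗.
  U = {x48, x49}: f^{-1}(U) = {b} ∈ τ_X ✓.
  U = {x48, x50}: f^{-1}(U) = ∅ ∈ τ_X ✓.
  U = {x48, x51}: f^{-1}(U) = {a, c} ∉ τ_X ✗.
  U = {x49, x50}: f^{-1}(U) = {b} ∈ τ_X ✓.
  U = {x49, x51}: f^{-1}(U) = {a, b, c} ∈ τ_X ✓.
  U = {x50, x51}: f^{-1}(U) = {a, c} ∉ τ_X ✗.
  U = {x48, x49, x50}: f^{-1}(U) = {b} ∈ τ_X ✓.
  U = {x48, x49, x51}: f^{-1}(U) = {a, b, c} ∈ τ_X ✓.
  U = {x48, x50, x51}: f^{-1}(U) = {a, c} ∉ τ_X ✗.
  U = {x49, x50, x51}: f^{-1}(U) = {a, b, c} ∈ τ_X ✓.
  U = {x48, x49, x50, x51}: f^{-1}(U) = {a, b, c} ∈ τ_X ✓.
Found U = {x51} with f^{-1}(U) = {a, c} not in τ_X. Therefore f is NOT continuous.


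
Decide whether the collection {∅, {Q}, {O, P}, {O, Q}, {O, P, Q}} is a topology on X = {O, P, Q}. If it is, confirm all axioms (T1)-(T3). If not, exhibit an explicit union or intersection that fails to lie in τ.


τ is NOT a topology on X.

Axiom (T1): ∅ ∈ τ? Yes; X ∈ τ? Yes.
Axiom (T2/T3): check pairwise unions and intersections of members of τ.
Counterexample for (T3): {O, P} ∩ {O, Q} = {O} ∉ τ. Therefore τ is NOT a topology.


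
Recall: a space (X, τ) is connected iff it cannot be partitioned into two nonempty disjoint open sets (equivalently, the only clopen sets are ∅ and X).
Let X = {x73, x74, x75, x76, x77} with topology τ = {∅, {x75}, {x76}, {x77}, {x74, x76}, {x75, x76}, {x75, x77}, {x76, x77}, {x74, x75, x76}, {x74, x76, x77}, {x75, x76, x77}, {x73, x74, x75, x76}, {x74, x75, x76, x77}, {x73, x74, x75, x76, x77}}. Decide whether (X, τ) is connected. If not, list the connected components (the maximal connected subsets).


(X, τ) is disconnected; components = [{x77}, {x73, x74, x75, x76}].

Find clopen sets (U ∈ τ with X ∖ U ∈ τ):
  U = ∅, X ∖ U = {x73, x74, x75, x76, x77} — both open, so U is clopen.
  U = {x77}, X ∖ U = {x73, x74, x75, x76} — both open, so U is clopen.
  U = {x73, x74, x75, x76}, X ∖ U = {x77} — both open, so U is clopen.
  U = {x73, x74, x75, x76, x77}, X ∖ U = ∅ — both open, so U is clopen.
Nontrivial clopen(s) exist: e.g. {x77}. So (X, τ) is disconnected.
Compute connected components by grouping points that agree on all clopens:
  component: {x77}
  component: {x73, x74, x75, x76}


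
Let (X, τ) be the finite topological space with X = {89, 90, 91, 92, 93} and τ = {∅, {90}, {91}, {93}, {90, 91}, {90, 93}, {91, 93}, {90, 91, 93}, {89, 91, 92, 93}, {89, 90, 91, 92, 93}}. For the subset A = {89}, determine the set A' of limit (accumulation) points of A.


A' = {92}

For each x ∈ X, list the open sets U ∈ τ with x ∈ U, then check whether U ∩ (A ∖ {x}) ≠ ∅ for every such U.
  x = 89: open {89, 91, 92, 93} ∋ x has {89, 91, 92, 93} ∩ (A ∖ {89}) = ∅, so x is NOT a limit point.
  x = 90: open {90} ∋ x has {90} ∩ (A ∖ {90}) = ∅, so x is NOT a limit point.
  x = 91: open {91} ∋ x has {91} ∩ (A ∖ {91}) = ∅, so x is NOT a limit point.
  x = 92: opens ∋ x are {89, 91, 92, 93}, {89, 90, 91, 92, 93}; each meets A ∖ {92}, so x IS a limit point.
  x = 93: open {93} ∋ x has {93} ∩ (A ∖ {93}) = ∅, so x is NOT a limit point.
Collecting: A' = {92}.


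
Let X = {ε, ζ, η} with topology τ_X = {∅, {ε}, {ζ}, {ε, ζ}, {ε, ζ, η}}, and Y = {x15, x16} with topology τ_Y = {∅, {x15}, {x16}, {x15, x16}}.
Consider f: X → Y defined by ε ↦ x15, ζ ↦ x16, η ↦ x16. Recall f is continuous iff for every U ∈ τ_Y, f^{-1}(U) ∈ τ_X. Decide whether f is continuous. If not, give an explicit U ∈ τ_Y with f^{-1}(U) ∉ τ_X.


f is NOT continuous.

Compute f^{-1}(U) for each U ∈ τ_Y:
  U = ∅: f^{-1}(U) = ∅ ∈ τ_X ✓.
  U = {x15}: f^{-1}(U) = {ε} ∈ τ_X ✓.
  U = {x16}: f^{-1}(U) = {ζ, η} ∉ τ_X ✗.
  U = {x15, x16}: f^{-1}(U) = {ε, ζ, η} ∈ τ_X ✓.
Found U = {x16} with f^{-1}(U) = {ζ, η} not in τ_X. Therefore f is NOT continuous.


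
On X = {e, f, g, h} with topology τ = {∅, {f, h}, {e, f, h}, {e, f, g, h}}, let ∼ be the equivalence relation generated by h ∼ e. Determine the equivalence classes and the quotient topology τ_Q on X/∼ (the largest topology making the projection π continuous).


X/∼ = {[e=h], [f], [g]}; |τ_Q| = 3.

Equivalence classes: [e=h], [f], [g].
Quotient map π: X → X/∼ sends e ↦ [e=h], f ↦ [f], g ↦ [g], h ↦ [e=h].
For each subset V ⊆ X/∼, compute π^{-1}(V) ⊆ X and check whether π^{-1}(V) ∈ τ. V is open in τ_Q iff π^{-1}(V) ∈ τ.
  V = {}: π^{-1}(V) = ∅ ∈ τ ✓.
  V = {[e=h]}: π^{-1}(V) = {e, h} ∉ τ ✗.
  V = {[f]}: π^{-1}(V) = {f} ∉ τ ✗.
  V = {[e=h], [f]}: π^{-1}(V) = {e, f, h} ∈ τ ✓.
  V = {[g]}: π^{-1}(V) = {g} ∉ τ ✗.
  V = {[e=h], [g]}: π^{-1}(V) = {e, g, h} ∉ τ ✗.
  V = {[f], [g]}: π^{-1}(V) = {f, g} ∉ τ ✗.
  V = {[e=h], [f], [g]}: π^{-1}(V) = {e, f, g, h} ∈ τ ✓.
Open sets in the quotient: τ_Q = {{}, {[e=h], [f]}, {[e=h], [f], [g]}} (3 elements).


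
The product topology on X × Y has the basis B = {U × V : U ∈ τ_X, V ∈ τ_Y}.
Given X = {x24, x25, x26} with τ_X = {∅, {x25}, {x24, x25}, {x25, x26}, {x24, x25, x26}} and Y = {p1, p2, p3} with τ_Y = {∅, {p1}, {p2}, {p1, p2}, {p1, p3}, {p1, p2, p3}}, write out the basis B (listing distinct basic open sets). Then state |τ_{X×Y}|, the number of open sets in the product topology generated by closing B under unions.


Basis B = {∅ × ∅, {x25} × {p1}, {x25} × {p2}, {x24, x25} × {p1}, {x24, x25} × {p2}, {x25} × {p1, p2}, {x25} × {p1, p3}, {x25, x26} × {p1}, {x25, x26} × {p2}, {x24, x25, x26} × {p1}, {x24, x25, x26} × {p2}, {x25} × {p1, p2, p3}, {x24, x25} × {p1, p2}, {x24, x25} × {p1, p3}, {x25, x26} × {p1, p2}, {x25, x26} × {p1, p3}, {x24, x25} × {p1, p2, p3}, {x24, x25, x26} × {p1, p2}, {x24, x25, x26} × {p1, p3}, {x25, x26} × {p1, p2, p3}, {x24, x25, x26} × {p1, p2, p3}}; |τ_{X×Y}| = 70.

Enumerate products U × V with U ∈ τ_X, V ∈ τ_Y (deduplicated):
  ∅ × ∅ = {} (∅)
  {x25} × {p1} = {(x25,p1)}
  {x25} × {p2} = {(x25,p2)}
  {x24, x25} × {p1} = {(x24,p1), (x25,p1)}
  {x24, x25} × {p2} = {(x24,p2), (x25,p2)}
  {x25} × {p1, p2} = {(x25,p1), (x25,p2)}
  {x25} × {p1, p3} = {(x25,p1), (x25,p3)}
  {x25, x26} × {p1} = {(x25,p1), (x26,p1)}
  {x25, x26} × {p2} = {(x25,p2), (x26,p2)}
  {x24, x25, x26} × {p1} = {(x24,p1), (x25,p1), (x26,p1)}
  {x24, x25, x26} × {p2} = {(x24,p2), (x25,p2), (x26,p2)}
  {x25} × {p1, p2, p3} = {(x25,p1), (x25,p2), (x25,p3)}
  {x24, x25} × {p1, p2} = {(x24,p1), (x24,p2), (x25,p1), (x25,p2)}
  {x24, x25} × {p1, p3} = {(x24,p1), (x24,p3), (x25,p1), (x25,p3)}
  {x25, x26} × {p1, p2} = {(x25,p1), (x25,p2), (x26,p1), (x26,p2)}
  {x25, x26} × {p1, p3} = {(x25,p1), (x25,p3), (x26,p1), (x26,p3)}
  {x24, x25} × {p1, p2, p3} = {(x24,p1), (x24,p2), (x24,p3), (x25,p1), (x25,p2), (x25,p3)}
  {x24, x25, x26} × {p1, p2} = {(x24,p1), (x24,p2), (x25,p1), (x25,p2), (x26,p1), (x26,p2)}
  {x24, x25, x26} × {p1, p3} = {(x24,p1), (x24,p3), (x25,p1), (x25,p3), (x26,p1), (x26,p3)}
  {x25, x26} × {p1, p2, p3} = {(x25,p1), (x25,p2), (x25,p3), (x26,p1), (x26,p2), (x26,p3)}
  {x24, x25, x26} × {p1, p2, p3} = {(x24,p1), (x24,p2), (x24,p3), (x25,p1), (x25,p2), (x25,p3), (x26,p1), (x26,p2), (x26,p3)}
These 21 distinct sets form the basis B.
Close under arbitrary unions to get τ_{X×Y}; counting gives |τ_{X×Y}| = 70.


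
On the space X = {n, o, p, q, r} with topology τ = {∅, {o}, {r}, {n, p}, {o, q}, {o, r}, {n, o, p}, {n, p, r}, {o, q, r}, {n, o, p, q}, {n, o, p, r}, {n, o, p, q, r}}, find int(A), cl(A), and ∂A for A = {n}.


int(A) = ∅, cl(A) = {n, p}, ∂A = {n, p}.

Closed sets in (X, τ) are complements of opens:
  closed(X, τ) = {∅, {q}, {r}, {n, p}, {o, q}, {q, r}, {n, p, q}, {n, p, r}, {o, q, r}, {n, o, p, q}, {n, p, q, r}, {n, o, p, q, r}}.
int(A) = ⋃ {U ∈ τ : U ⊆ A}. Opens contained in A: ∅.
Taking the union of these: int(A) = ∅.
cl(A) = ⋂ {C closed : A ⊆ C}. Closed sets containing A: {n, p}, {n, p, q}, {n, p, r}, {n, o, p, q}, {n, p, q, r}, {n, o, p, q, r}.
Intersecting these: cl(A) = {n, p}.
∂A = cl(A) ∖ int(A) = {n, p} ∖ ∅ = {n, p}.


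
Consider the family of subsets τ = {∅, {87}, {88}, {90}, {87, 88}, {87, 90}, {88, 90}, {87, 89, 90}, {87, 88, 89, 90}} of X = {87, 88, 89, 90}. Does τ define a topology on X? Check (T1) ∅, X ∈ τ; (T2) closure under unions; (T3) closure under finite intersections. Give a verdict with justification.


τ is NOT a topology on X.

Axiom (T1): ∅ ∈ τ? Yes; X ∈ τ? Yes.
Axiom (T2/T3): check pairwise unions and intersections of members of τ.
Counterexample for (T2): {87} ∪ {88, 90} = {87, 88, 90} ∉ τ. Therefore τ is NOT a topology.


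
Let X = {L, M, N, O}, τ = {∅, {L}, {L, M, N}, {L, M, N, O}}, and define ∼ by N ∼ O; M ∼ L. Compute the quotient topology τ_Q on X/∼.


X/∼ = {[L=M], [N=O]}; |τ_Q| = 2.

Equivalence classes: [L=M], [N=O].
Quotient map π: X → X/∼ sends L ↦ [L=M], M ↦ [L=M], N ↦ [N=O], O ↦ [N=O].
For each subset V ⊆ X/∼, compute π^{-1}(V) ⊆ X and check whether π^{-1}(V) ∈ τ. V is open in τ_Q iff π^{-1}(V) ∈ τ.
  V = {}: π^{-1}(V) = ∅ ∈ τ ✓.
  V = {[L=M]}: π^{-1}(V) = {L, M} ∉ τ ✗.
  V = {[N=O]}: π^{-1}(V) = {N, O} ∉ τ ✗.
  V = {[L=M], [N=O]}: π^{-1}(V) = {L, M, N, O} ∈ τ ✓.
Open sets in the quotient: τ_Q = {{}, {[L=M], [N=O]}} (2 elements).


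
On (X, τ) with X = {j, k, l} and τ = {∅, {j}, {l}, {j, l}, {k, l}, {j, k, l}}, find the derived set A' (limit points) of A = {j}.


A' = ∅

For each x ∈ X, list the open sets U ∈ τ with x ∈ U, then check whether U ∩ (A ∖ {x}) ≠ ∅ for every such U.
  x = j: open {j} ∋ x has {j} ∩ (A ∖ {j}) = ∅, so x is NOT a limit point.
  x = k: open {k, l} ∋ x has {k, l} ∩ (A ∖ {k}) = ∅, so x is NOT a limit point.
  x = l: open {l} ∋ x has {l} ∩ (A ∖ {l}) = ∅, so x is NOT a limit point.
Collecting: A' = ∅.


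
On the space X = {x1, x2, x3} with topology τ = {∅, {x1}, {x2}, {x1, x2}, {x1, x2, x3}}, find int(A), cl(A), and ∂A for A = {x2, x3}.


int(A) = {x2}, cl(A) = {x2, x3}, ∂A = {x3}.

Closed sets in (X, τ) are complements of opens:
  closed(X, τ) = {∅, {x3}, {x1, x3}, {x2, x3}, {x1, x2, x3}}.
int(A) = ⋃ {U ∈ τ : U ⊆ A}. Opens contained in A: ∅, {x2}.
Taking the union of these: int(A) = {x2}.
cl(A) = ⋂ {C closed : A ⊆ C}. Closed sets containing A: {x2, x3}, {x1, x2, x3}.
Intersecting these: cl(A) = {x2, x3}.
∂A = cl(A) ∖ int(A) = {x2, x3} ∖ {x2} = {x3}.


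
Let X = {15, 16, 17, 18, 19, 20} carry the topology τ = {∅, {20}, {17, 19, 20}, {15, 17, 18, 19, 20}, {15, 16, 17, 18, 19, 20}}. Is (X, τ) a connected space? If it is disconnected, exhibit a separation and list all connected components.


(X, τ) is connected.

Find clopen sets (U ∈ τ with X ∖ U ∈ τ):
  U = ∅, X ∖ U = {15, 16, 17, 18, 19, 20} — both open, so U is clopen.
  U = {15, 16, 17, 18, 19, 20}, X ∖ U = ∅ — both open, so U is clopen.
Only trivial clopens (∅ and X) exist, so (X, τ) is connected.
Compute connected components by grouping points that agree on all clopens:
  component: {15, 16, 17, 18, 19, 20}


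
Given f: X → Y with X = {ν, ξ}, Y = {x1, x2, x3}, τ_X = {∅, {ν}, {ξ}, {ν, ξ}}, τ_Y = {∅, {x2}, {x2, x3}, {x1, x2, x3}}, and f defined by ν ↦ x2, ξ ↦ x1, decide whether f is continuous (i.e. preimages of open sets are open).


f IS continuous.

Compute f^{-1}(U) for each U ∈ τ_Y:
  U = ∅: f^{-1}(U) = ∅ ∈ τ_X ✓.
  U = {x2}: f^{-1}(U) = {ν} ∈ τ_X ✓.
  U = {x2, x3}: f^{-1}(U) = {ν} ∈ τ_X ✓.
  U = {x1, x2, x3}: f^{-1}(U) = {ν, ξ} ∈ τ_X ✓.
Every preimage lies in τ_X, so f IS continuous.


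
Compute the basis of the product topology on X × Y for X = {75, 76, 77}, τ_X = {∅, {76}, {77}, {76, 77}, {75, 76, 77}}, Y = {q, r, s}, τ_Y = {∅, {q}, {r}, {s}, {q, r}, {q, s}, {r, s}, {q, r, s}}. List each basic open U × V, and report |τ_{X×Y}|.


Basis B = {∅ × ∅, {76} × {q}, {76} × {r}, {76} × {s}, {77} × {q}, {77} × {r}, {77} × {s}, {76} × {q, r}, {76} × {q, s}, {76, 77} × {q}, {76} × {r, s}, {76, 77} × {r}, {76, 77} × {s}, {77} × {q, r}, {77} × {q, s}, {77} × {r, s}, {75, 76, 77} × {q}, {75, 76, 77} × {r}, {75, 76, 77} × {s}, {76} × {q, r, s}, {77} × {q, r, s}, {76, 77} × {q, r}, {76, 77} × {q, s}, {76, 77} × {r, s}, {75, 76, 77} × {q, r}, {75, 76, 77} × {q, s}, {75, 76, 77} × {r, s}, {76, 77} × {q, r, s}, {75, 76, 77} × {q, r, s}}; |τ_{X×Y}| = 125.

Enumerate products U × V with U ∈ τ_X, V ∈ τ_Y (deduplicated):
  ∅ × ∅ = {} (∅)
  {76} × {q} = {(76,q)}
  {76} × {r} = {(76,r)}
  {76} × {s} = {(76,s)}
  {77} × {q} = {(77,q)}
  {77} × {r} = {(77,r)}
  {77} × {s} = {(77,s)}
  {76} × {q, r} = {(76,q), (76,r)}
  {76} × {q, s} = {(76,q), (76,s)}
  {76, 77} × {q} = {(76,q), (77,q)}
  {76} × {r, s} = {(76,r), (76,s)}
  {76, 77} × {r} = {(76,r), (77,r)}
  {76, 77} × {s} = {(76,s), (77,s)}
  {77} × {q, r} = {(77,q), (77,r)}
  {77} × {q, s} = {(77,q), (77,s)}
  {77} × {r, s} = {(77,r), (77,s)}
  {75, 76, 77} × {q} = {(75,q), (76,q), (77,q)}
  {75, 76, 77} × {r} = {(75,r), (76,r), (77,r)}
  {75, 76, 77} × {s} = {(75,s), (76,s), (77,s)}
  {76} × {q, r, s} = {(76,q), (76,r), (76,s)}
  {77} × {q, r, s} = {(77,q), (77,r), (77,s)}
  {76, 77} × {q, r} = {(76,q), (76,r), (77,q), (77,r)}
  {76, 77} × {q, s} = {(76,q), (76,s), (77,q), (77,s)}
  {76, 77} × {r, s} = {(76,r), (76,s), (77,r), (77,s)}
  {75, 76, 77} × {q, r} = {(75,q), (75,r), (76,q), (76,r), (77,q), (77,r)}
  {75, 76, 77} × {q, s} = {(75,q), (75,s), (76,q), (76,s), (77,q), (77,s)}
  {75, 76, 77} × {r, s} = {(75,r), (75,s), (76,r), (76,s), (77,r), (77,s)}
  {76, 77} × {q, r, s} = {(76,q), (76,r), (76,s), (77,q), (77,r), (77,s)}
  {75, 76, 77} × {q, r, s} = {(75,q), (75,r), (75,s), (76,q), (76,r), (76,s), (77,q), (77,r), (77,s)}
These 29 distinct sets form the basis B.
Close under arbitrary unions to get τ_{X×Y}; counting gives |τ_{X×Y}| = 125.


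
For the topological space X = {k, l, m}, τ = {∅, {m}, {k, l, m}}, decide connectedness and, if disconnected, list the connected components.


(X, τ) is connected.

Find clopen sets (U ∈ τ with X ∖ U ∈ τ):
  U = ∅, X ∖ U = {k, l, m} — both open, so U is clopen.
  U = {k, l, m}, X ∖ U = ∅ — both open, so U is clopen.
Only trivial clopens (∅ and X) exist, so (X, τ) is connected.
Compute connected components by grouping points that agree on all clopens:
  component: {k, l, m}


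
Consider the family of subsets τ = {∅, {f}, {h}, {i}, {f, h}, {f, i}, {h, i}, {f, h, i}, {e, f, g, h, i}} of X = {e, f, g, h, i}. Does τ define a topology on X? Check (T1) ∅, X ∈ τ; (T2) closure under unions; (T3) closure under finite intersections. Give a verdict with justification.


τ IS a topology on X.

Axiom (T1): ∅ ∈ τ? Yes; X ∈ τ? Yes.
Axiom (T2/T3): check pairwise unions and intersections of members of τ.
All pairwise intersections and unions checked — each lies in τ. Therefore τ satisfies (T1), (T2), (T3): it IS a topology on X.


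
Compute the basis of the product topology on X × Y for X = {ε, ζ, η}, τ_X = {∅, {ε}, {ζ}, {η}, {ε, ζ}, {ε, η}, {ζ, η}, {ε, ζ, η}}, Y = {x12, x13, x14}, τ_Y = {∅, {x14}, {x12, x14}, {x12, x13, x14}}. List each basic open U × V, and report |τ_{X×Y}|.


Basis B = {∅ × ∅, {ε} × {x14}, {ζ} × {x14}, {η} × {x14}, {ε} × {x12, x14}, {ε, ζ} × {x14}, {ε, η} × {x14}, {ζ} × {x12, x14}, {ζ, η} × {x14}, {η} × {x12, x14}, {ε} × {x12, x13, x14}, {ε, ζ, η} × {x14}, {ζ} × {x12, x13, x14}, {η} × {x12, x13, x14}, {ε, ζ} × {x12, x14}, {ε, η} × {x12, x14}, {ζ, η} × {x12, x14}, {ε, ζ} × {x12, x13, x14}, {ε, η} × {x12, x13, x14}, {ε, ζ, η} × {x12, x14}, {ζ, η} × {x12, x13, x14}, {ε, ζ, η} × {x12, x13, x14}}; |τ_{X×Y}| = 64.

Enumerate products U × V with U ∈ τ_X, V ∈ τ_Y (deduplicated):
  ∅ × ∅ = {} (∅)
  {ε} × {x14} = {(ε,x14)}
  {ζ} × {x14} = {(ζ,x14)}
  {η} × {x14} = {(η,x14)}
  {ε} × {x12, x14} = {(ε,x12), (ε,x14)}
  {ε, ζ} × {x14} = {(ε,x14), (ζ,x14)}
  {ε, η} × {x14} = {(ε,x14), (η,x14)}
  {ζ} × {x12, x14} = {(ζ,x12), (ζ,x14)}
  {ζ, η} × {x14} = {(ζ,x14), (η,x14)}
  {η} × {x12, x14} = {(η,x12), (η,x14)}
  {ε} × {x12, x13, x14} = {(ε,x12), (ε,x13), (ε,x14)}
  {ε, ζ, η} × {x14} = {(ε,x14), (ζ,x14), (η,x14)}
  {ζ} × {x12, x13, x14} = {(ζ,x12), (ζ,x13), (ζ,x14)}
  {η} × {x12, x13, x14} = {(η,x12), (η,x13), (η,x14)}
  {ε, ζ} × {x12, x14} = {(ε,x12), (ε,x14), (ζ,x12), (ζ,x14)}
  {ε, η} × {x12, x14} = {(ε,x12), (ε,x14), (η,x12), (η,x14)}
  {ζ, η} × {x12, x14} = {(ζ,x12), (ζ,x14), (η,x12), (η,x14)}
  {ε, ζ} × {x12, x13, x14} = {(ε,x12), (ε,x13), (ε,x14), (ζ,x12), (ζ,x13), (ζ,x14)}
  {ε, η} × {x12, x13, x14} = {(ε,x12), (ε,x13), (ε,x14), (η,x12), (η,x13), (η,x14)}
  {ε, ζ, η} × {x12, x14} = {(ε,x12), (ε,x14), (ζ,x12), (ζ,x14), (η,x12), (η,x14)}
  {ζ, η} × {x12, x13, x14} = {(ζ,x12), (ζ,x13), (ζ,x14), (η,x12), (η,x13), (η,x14)}
  {ε, ζ, η} × {x12, x13, x14} = {(ε,x12), (ε,x13), (ε,x14), (ζ,x12), (ζ,x13), (ζ,x14), (η,x12), (η,x13), (η,x14)}
These 22 distinct sets form the basis B.
Close under arbitrary unions to get τ_{X×Y}; counting gives |τ_{X×Y}| = 64.


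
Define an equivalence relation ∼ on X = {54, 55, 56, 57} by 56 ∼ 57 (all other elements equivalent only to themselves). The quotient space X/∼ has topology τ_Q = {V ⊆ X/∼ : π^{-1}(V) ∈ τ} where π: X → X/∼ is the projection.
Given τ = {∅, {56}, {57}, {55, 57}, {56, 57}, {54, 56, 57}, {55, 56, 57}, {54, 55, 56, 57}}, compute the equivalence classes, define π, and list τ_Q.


X/∼ = {[54], [55], [56=57]}; |τ_Q| = 5.

Equivalence classes: [54], [55], [56=57].
Quotient map π: X → X/∼ sends 54 ↦ [54], 55 ↦ [55], 56 ↦ [56=57], 57 ↦ [56=57].
For each subset V ⊆ X/∼, compute π^{-1}(V) ⊆ X and check whether π^{-1}(V) ∈ τ. V is open in τ_Q iff π^{-1}(V) ∈ τ.
  V = {}: π^{-1}(V) = ∅ ∈ τ ✓.
  V = {[54]}: π^{-1}(V) = {54} ∉ τ ✗.
  V = {[55]}: π^{-1}(V) = {55} ∉ τ ✗.
  V = {[54], [55]}: π^{-1}(V) = {54, 55} ∉ τ ✗.
  V = {[56=57]}: π^{-1}(V) = {56, 57} ∈ τ ✓.
  V = {[54], [56=57]}: π^{-1}(V) = {54, 56, 57} ∈ τ ✓.
  V = {[55], [56=57]}: π^{-1}(V) = {55, 56, 57} ∈ τ ✓.
  V = {[54], [55], [56=57]}: π^{-1}(V) = {54, 55, 56, 57} ∈ τ ✓.
Open sets in the quotient: τ_Q = {{}, {[56=57]}, {[54], [56=57]}, {[55], [56=57]}, {[54], [55], [56=57]}} (5 elements).


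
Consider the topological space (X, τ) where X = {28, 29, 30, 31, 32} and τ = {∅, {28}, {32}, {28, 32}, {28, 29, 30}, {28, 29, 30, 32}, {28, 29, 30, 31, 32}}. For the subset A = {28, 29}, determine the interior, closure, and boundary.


int(A) = {28}, cl(A) = {28, 29, 30, 31}, ∂A = {29, 30, 31}.

Closed sets in (X, τ) are complements of opens:
  closed(X, τ) = {∅, {31}, {31, 32}, {29, 30, 31}, {28, 29, 30, 31}, {29, 30, 31, 32}, {28, 29, 30, 31, 32}}.
int(A) = ⋃ {U ∈ τ : U ⊆ A}. Opens contained in A: ∅, {28}.
Taking the union of these: int(A) = {28}.
cl(A) = ⋂ {C closed : A ⊆ C}. Closed sets containing A: {28, 29, 30, 31}, {28, 29, 30, 31, 32}.
Intersecting these: cl(A) = {28, 29, 30, 31}.
∂A = cl(A) ∖ int(A) = {28, 29, 30, 31} ∖ {28} = {29, 30, 31}.


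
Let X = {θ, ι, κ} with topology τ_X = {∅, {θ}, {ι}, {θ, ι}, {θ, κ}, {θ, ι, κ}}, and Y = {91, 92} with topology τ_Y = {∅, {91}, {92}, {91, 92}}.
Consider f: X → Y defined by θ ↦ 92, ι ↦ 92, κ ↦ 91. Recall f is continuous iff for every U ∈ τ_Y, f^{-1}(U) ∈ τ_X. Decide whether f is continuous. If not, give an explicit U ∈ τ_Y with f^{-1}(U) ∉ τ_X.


f is NOT continuous.

Compute f^{-1}(U) for each U ∈ τ_Y:
  U = ∅: f^{-1}(U) = ∅ ∈ τ_X ✓.
  U = {91}: f^{-1}(U) = {κ} ∉ τ_X ✗.
  U = {92}: f^{-1}(U) = {θ, ι} ∈ τ_X ✓.
  U = {91, 92}: f^{-1}(U) = {θ, ι, κ} ∈ τ_X ✓.
Found U = {91} with f^{-1}(U) = {κ} not in τ_X. Therefore f is NOT continuous.
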